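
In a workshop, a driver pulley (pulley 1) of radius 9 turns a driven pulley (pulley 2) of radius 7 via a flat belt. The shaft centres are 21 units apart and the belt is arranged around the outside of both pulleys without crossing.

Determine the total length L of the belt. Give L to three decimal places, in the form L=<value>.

L=92.456

open belt: β = asin((r2−r1)/C) = asin(-2/21) = -5.4650°
wrap1 = π − 2β = 190.9300°
wrap2 = π + 2β = 169.0700°
tangent length = C·cosβ = 20.9045
L = r1·wrap1 + r2·wrap2 + 2·C·cosβ = 9·3.3324 + 7·2.9508 + 2·20.9045 = 92.4561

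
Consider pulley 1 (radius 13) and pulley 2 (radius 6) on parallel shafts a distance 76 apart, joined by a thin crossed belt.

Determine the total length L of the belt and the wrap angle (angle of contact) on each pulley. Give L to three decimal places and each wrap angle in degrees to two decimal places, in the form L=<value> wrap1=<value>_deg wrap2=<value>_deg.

L=216.465 wrap1=208.96_deg wrap2=208.96_deg

crossed belt: β = asin((r1+r2)/C) = asin(19/76) = 14.4775°
wrap1 = wrap2 = π + 2β = 208.9550°
tangent length = C·cosβ = 73.5867
L = (r1+r2)·wrap + 2·C·cosβ = 19·3.6470 + 2·73.5867 = 216.4655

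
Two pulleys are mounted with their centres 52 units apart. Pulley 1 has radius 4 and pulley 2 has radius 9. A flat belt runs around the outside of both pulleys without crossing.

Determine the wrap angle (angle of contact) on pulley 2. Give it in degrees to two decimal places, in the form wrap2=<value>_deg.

open belt: β = asin((r2−r1)/C) = asin(5/52) = 5.5177°
wrap1 = π − 2β = 168.9645°
wrap2 = π + 2β = 191.0355°

wrap2=191.04_deg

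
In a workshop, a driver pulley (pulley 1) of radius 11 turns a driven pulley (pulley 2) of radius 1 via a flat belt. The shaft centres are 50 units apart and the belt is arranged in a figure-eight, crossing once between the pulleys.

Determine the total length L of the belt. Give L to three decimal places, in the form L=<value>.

crossed belt: β = asin((r1+r2)/C) = asin(12/50) = 13.8865°
wrap1 = wrap2 = π + 2β = 207.7731°
tangent length = C·cosβ = 48.5386
L = (r1+r2)·wrap + 2·C·cosβ = 12·3.6263 + 2·48.5386 = 140.5932

L=140.593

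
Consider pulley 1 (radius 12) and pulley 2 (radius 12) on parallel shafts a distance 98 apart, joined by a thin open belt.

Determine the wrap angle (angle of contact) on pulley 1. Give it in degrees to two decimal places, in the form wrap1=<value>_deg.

open belt: β = asin((r2−r1)/C) = asin(0/98) = 0.0000°
wrap1 = π − 2β = 180.0000°
wrap2 = π + 2β = 180.0000°

wrap1=180.00_deg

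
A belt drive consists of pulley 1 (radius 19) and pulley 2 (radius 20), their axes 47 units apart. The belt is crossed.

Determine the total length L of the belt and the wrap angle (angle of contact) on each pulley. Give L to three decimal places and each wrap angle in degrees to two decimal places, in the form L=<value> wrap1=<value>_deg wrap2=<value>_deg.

L=251.322 wrap1=292.15_deg wrap2=292.15_deg

crossed belt: β = asin((r1+r2)/C) = asin(39/47) = 56.0769°
wrap1 = wrap2 = π + 2β = 292.1538°
tangent length = C·cosβ = 26.2298
L = (r1+r2)·wrap + 2·C·cosβ = 39·5.0990 + 2·26.2298 = 251.3223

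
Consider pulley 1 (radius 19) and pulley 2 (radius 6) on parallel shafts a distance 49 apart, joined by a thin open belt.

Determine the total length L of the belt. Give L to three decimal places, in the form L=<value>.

L=180.009

open belt: β = asin((r2−r1)/C) = asin(-13/49) = -15.3851°
wrap1 = π − 2β = 210.7703°
wrap2 = π + 2β = 149.2297°
tangent length = C·cosβ = 47.2440
L = r1·wrap1 + r2·wrap2 + 2·C·cosβ = 19·3.6786 + 6·2.6045 + 2·47.2440 = 180.0095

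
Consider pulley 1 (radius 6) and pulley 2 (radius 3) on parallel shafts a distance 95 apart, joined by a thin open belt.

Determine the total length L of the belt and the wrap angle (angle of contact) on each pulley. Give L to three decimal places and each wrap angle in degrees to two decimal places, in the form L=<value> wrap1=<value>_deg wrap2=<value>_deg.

L=218.369 wrap1=183.62_deg wrap2=176.38_deg

open belt: β = asin((r2−r1)/C) = asin(-3/95) = -1.8096°
wrap1 = π − 2β = 183.6193°
wrap2 = π + 2β = 176.3807°
tangent length = C·cosβ = 94.9526
L = r1·wrap1 + r2·wrap2 + 2·C·cosβ = 6·3.2048 + 3·3.0784 + 2·94.9526 = 218.3691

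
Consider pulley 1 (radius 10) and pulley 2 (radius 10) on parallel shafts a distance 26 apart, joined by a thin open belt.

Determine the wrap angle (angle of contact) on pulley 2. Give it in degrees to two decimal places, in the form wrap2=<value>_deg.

wrap2=180.00_deg

open belt: β = asin((r2−r1)/C) = asin(0/26) = 0.0000°
wrap1 = π − 2β = 180.0000°
wrap2 = π + 2β = 180.0000°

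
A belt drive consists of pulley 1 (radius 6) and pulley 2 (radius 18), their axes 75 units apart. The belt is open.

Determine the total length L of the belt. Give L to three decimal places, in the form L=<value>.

L=227.322

open belt: β = asin((r2−r1)/C) = asin(12/75) = 9.2069°
wrap1 = π − 2β = 161.5862°
wrap2 = π + 2β = 198.4138°
tangent length = C·cosβ = 74.0338
L = r1·wrap1 + r2·wrap2 + 2·C·cosβ = 6·2.8202 + 18·3.4630 + 2·74.0338 = 227.3224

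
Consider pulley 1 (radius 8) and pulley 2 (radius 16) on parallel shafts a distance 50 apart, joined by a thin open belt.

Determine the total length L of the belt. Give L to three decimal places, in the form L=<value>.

open belt: β = asin((r2−r1)/C) = asin(8/50) = 9.2069°
wrap1 = π − 2β = 161.5862°
wrap2 = π + 2β = 198.4138°
tangent length = C·cosβ = 49.3559
L = r1·wrap1 + r2·wrap2 + 2·C·cosβ = 8·2.8202 + 16·3.4630 + 2·49.3559 = 176.6810

L=176.681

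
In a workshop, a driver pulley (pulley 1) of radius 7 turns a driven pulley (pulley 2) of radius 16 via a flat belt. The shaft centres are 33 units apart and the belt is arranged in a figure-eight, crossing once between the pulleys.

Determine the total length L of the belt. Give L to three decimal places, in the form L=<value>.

crossed belt: β = asin((r1+r2)/C) = asin(23/33) = 44.1844°
wrap1 = wrap2 = π + 2β = 268.3688°
tangent length = C·cosβ = 23.6643
L = (r1+r2)·wrap + 2·C·cosβ = 23·4.6839 + 2·23.6643 = 155.0588

L=155.059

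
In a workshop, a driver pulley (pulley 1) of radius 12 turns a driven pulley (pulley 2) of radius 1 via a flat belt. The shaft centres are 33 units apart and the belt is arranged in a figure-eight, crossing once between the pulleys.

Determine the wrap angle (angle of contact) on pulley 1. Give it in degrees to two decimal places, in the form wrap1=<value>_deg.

crossed belt: β = asin((r1+r2)/C) = asin(13/33) = 23.1998°
wrap1 = wrap2 = π + 2β = 226.3997°

wrap1=226.40_deg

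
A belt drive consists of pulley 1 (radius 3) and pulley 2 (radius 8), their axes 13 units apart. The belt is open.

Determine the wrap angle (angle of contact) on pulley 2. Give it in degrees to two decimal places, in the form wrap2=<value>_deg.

open belt: β = asin((r2−r1)/C) = asin(5/13) = 22.6199°
wrap1 = π − 2β = 134.7603°
wrap2 = π + 2β = 225.2397°

wrap2=225.24_deg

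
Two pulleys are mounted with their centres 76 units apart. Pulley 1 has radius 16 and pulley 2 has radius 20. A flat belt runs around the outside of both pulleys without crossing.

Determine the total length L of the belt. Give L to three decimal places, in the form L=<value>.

open belt: β = asin((r2−r1)/C) = asin(4/76) = 3.0170°
wrap1 = π − 2β = 173.9661°
wrap2 = π + 2β = 186.0339°
tangent length = C·cosβ = 75.8947
L = r1·wrap1 + r2·wrap2 + 2·C·cosβ = 16·3.0363 + 20·3.2469 + 2·75.8947 = 265.3079

L=265.308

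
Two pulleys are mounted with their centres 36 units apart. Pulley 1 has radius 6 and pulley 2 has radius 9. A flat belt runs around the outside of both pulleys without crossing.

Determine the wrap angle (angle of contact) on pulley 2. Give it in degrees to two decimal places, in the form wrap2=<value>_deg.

open belt: β = asin((r2−r1)/C) = asin(3/36) = 4.7802°
wrap1 = π − 2β = 170.4396°
wrap2 = π + 2β = 189.5604°

wrap2=189.56_deg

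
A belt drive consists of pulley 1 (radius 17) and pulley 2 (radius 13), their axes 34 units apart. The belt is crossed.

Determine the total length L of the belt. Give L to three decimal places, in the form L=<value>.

crossed belt: β = asin((r1+r2)/C) = asin(30/34) = 61.9275°
wrap1 = wrap2 = π + 2β = 303.8550°
tangent length = C·cosβ = 16.0000
L = (r1+r2)·wrap + 2·C·cosβ = 30·5.3033 + 2·16.0000 = 191.0981

L=191.098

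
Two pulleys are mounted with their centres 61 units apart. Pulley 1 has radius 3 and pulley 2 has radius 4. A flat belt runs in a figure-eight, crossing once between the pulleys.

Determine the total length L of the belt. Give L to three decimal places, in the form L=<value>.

L=144.795

crossed belt: β = asin((r1+r2)/C) = asin(7/61) = 6.5894°
wrap1 = wrap2 = π + 2β = 193.1789°
tangent length = C·cosβ = 60.5970
L = (r1+r2)·wrap + 2·C·cosβ = 7·3.3716 + 2·60.5970 = 144.7953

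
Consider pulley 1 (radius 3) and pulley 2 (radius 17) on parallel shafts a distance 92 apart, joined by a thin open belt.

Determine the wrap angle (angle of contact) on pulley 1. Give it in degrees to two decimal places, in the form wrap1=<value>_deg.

open belt: β = asin((r2−r1)/C) = asin(14/92) = 8.7529°
wrap1 = π − 2β = 162.4941°
wrap2 = π + 2β = 197.5059°

wrap1=162.49_deg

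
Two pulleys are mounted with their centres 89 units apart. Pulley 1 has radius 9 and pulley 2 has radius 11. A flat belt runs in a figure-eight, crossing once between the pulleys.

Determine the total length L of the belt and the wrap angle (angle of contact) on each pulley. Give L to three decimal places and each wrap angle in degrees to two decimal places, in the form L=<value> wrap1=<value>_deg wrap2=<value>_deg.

crossed belt: β = asin((r1+r2)/C) = asin(20/89) = 12.9864°
wrap1 = wrap2 = π + 2β = 205.9727°
tangent length = C·cosβ = 86.7237
L = (r1+r2)·wrap + 2·C·cosβ = 20·3.5949 + 2·86.7237 = 245.3454

L=245.345 wrap1=205.97_deg wrap2=205.97_deg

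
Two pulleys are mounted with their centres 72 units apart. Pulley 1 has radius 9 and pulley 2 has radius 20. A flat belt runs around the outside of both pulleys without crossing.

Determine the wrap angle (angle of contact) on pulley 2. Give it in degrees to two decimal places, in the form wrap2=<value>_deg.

wrap2=197.58_deg

open belt: β = asin((r2−r1)/C) = asin(11/72) = 8.7879°
wrap1 = π − 2β = 162.4241°
wrap2 = π + 2β = 197.5759°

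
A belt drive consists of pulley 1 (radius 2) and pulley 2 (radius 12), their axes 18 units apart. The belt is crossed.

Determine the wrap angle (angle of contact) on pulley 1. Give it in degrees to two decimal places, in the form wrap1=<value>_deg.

wrap1=282.12_deg

crossed belt: β = asin((r1+r2)/C) = asin(14/18) = 51.0576°
wrap1 = wrap2 = π + 2β = 282.1151°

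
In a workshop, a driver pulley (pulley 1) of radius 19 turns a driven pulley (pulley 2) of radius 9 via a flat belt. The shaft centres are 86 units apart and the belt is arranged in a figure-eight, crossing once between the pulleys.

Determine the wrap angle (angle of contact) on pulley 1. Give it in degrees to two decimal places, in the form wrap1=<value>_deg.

crossed belt: β = asin((r1+r2)/C) = asin(28/86) = 19.0008°
wrap1 = wrap2 = π + 2β = 218.0016°

wrap1=218.00_deg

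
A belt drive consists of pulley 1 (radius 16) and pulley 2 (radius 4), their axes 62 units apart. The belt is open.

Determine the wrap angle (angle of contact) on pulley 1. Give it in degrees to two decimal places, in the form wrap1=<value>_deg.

wrap1=202.32_deg

open belt: β = asin((r2−r1)/C) = asin(-12/62) = -11.1599°
wrap1 = π − 2β = 202.3199°
wrap2 = π + 2β = 157.6801°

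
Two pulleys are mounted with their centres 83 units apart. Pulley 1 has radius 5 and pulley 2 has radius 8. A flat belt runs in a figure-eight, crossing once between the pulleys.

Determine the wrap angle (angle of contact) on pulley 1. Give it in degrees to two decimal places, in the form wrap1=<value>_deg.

wrap1=198.02_deg

crossed belt: β = asin((r1+r2)/C) = asin(13/83) = 9.0111°
wrap1 = wrap2 = π + 2β = 198.0223°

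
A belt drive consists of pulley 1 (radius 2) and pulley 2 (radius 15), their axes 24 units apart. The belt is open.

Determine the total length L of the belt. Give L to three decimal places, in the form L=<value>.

L=108.638

open belt: β = asin((r2−r1)/C) = asin(13/24) = 32.7972°
wrap1 = π − 2β = 114.4057°
wrap2 = π + 2β = 245.5943°
tangent length = C·cosβ = 20.1742
L = r1·wrap1 + r2·wrap2 + 2·C·cosβ = 2·1.9968 + 15·4.2864 + 2·20.1742 = 108.6384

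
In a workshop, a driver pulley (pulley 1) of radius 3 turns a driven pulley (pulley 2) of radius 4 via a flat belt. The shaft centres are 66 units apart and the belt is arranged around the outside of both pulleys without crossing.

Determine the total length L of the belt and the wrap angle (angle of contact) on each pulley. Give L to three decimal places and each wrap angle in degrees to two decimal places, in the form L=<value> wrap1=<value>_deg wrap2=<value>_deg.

L=154.006 wrap1=178.26_deg wrap2=181.74_deg

open belt: β = asin((r2−r1)/C) = asin(1/66) = 0.8682°
wrap1 = π − 2β = 178.2637°
wrap2 = π + 2β = 181.7363°
tangent length = C·cosβ = 65.9924
L = r1·wrap1 + r2·wrap2 + 2·C·cosβ = 3·3.1113 + 4·3.1719 + 2·65.9924 = 154.0063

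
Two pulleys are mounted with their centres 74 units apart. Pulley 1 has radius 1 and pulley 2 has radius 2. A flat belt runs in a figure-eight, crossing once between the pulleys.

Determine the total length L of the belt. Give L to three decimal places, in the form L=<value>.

crossed belt: β = asin((r1+r2)/C) = asin(3/74) = 2.3234°
wrap1 = wrap2 = π + 2β = 184.6469°
tangent length = C·cosβ = 73.9392
L = (r1+r2)·wrap + 2·C·cosβ = 3·3.2227 + 2·73.9392 = 157.5464

L=157.546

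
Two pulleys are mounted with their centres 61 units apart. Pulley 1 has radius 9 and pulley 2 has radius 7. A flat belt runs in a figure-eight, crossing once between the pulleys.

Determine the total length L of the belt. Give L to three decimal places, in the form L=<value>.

crossed belt: β = asin((r1+r2)/C) = asin(16/61) = 15.2063°
wrap1 = wrap2 = π + 2β = 210.4126°
tangent length = C·cosβ = 58.8643
L = (r1+r2)·wrap + 2·C·cosβ = 16·3.6724 + 2·58.8643 = 176.4868

L=176.487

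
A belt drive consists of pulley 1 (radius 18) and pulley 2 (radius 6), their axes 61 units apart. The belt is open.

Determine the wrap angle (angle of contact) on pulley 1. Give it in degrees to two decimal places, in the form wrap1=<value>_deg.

wrap1=202.69_deg

open belt: β = asin((r2−r1)/C) = asin(-12/61) = -11.3453°
wrap1 = π − 2β = 202.6906°
wrap2 = π + 2β = 157.3094°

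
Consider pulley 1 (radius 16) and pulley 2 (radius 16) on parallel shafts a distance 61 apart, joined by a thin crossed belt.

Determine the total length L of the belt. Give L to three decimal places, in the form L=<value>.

L=239.739

crossed belt: β = asin((r1+r2)/C) = asin(32/61) = 31.6407°
wrap1 = wrap2 = π + 2β = 243.2813°
tangent length = C·cosβ = 51.9326
L = (r1+r2)·wrap + 2·C·cosβ = 32·4.2461 + 2·51.9326 = 239.7392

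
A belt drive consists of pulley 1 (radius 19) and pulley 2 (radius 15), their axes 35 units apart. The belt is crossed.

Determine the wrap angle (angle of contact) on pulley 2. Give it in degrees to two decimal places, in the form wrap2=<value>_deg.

crossed belt: β = asin((r1+r2)/C) = asin(34/35) = 76.2709°
wrap1 = wrap2 = π + 2β = 332.5417°

wrap2=332.54_deg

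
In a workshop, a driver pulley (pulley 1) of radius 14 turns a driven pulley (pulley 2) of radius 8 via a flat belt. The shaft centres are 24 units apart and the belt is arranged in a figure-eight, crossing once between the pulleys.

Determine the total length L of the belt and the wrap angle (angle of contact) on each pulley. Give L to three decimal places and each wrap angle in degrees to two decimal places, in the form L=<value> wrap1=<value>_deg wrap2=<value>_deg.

crossed belt: β = asin((r1+r2)/C) = asin(22/24) = 66.4435°
wrap1 = wrap2 = π + 2β = 312.8871°
tangent length = C·cosβ = 9.5917
L = (r1+r2)·wrap + 2·C·cosβ = 22·5.4609 + 2·9.5917 = 139.3233

L=139.323 wrap1=312.89_deg wrap2=312.89_deg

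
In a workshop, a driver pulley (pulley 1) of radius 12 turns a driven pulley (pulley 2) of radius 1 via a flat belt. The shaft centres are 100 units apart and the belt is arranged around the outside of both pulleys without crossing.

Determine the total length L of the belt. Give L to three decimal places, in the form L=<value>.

L=242.052

open belt: β = asin((r2−r1)/C) = asin(-11/100) = -6.3153°
wrap1 = π − 2β = 192.6306°
wrap2 = π + 2β = 167.3694°
tangent length = C·cosβ = 99.3932
L = r1·wrap1 + r2·wrap2 + 2·C·cosβ = 12·3.3620 + 1·2.9211 + 2·99.3932 = 242.0519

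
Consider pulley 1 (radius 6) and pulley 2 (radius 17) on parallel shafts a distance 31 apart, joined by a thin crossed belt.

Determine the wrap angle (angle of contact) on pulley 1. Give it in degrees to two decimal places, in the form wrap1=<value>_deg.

crossed belt: β = asin((r1+r2)/C) = asin(23/31) = 47.8966°
wrap1 = wrap2 = π + 2β = 275.7931°

wrap1=275.79_deg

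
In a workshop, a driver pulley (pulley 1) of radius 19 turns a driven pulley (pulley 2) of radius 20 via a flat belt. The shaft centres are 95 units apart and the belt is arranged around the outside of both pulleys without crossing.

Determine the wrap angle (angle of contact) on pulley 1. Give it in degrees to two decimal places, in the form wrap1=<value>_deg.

wrap1=178.79_deg

open belt: β = asin((r2−r1)/C) = asin(1/95) = 0.6031°
wrap1 = π − 2β = 178.7938°
wrap2 = π + 2β = 181.2062°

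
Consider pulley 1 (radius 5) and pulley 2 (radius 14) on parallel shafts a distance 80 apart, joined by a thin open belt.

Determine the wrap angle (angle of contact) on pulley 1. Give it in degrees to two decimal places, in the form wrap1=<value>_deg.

wrap1=167.08_deg

open belt: β = asin((r2−r1)/C) = asin(9/80) = 6.4594°
wrap1 = π − 2β = 167.0811°
wrap2 = π + 2β = 192.9189°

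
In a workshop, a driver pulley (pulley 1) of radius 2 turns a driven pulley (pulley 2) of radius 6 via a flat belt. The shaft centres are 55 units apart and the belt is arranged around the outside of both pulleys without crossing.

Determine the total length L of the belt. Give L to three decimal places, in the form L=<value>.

L=135.424

open belt: β = asin((r2−r1)/C) = asin(4/55) = 4.1706°
wrap1 = π − 2β = 171.6587°
wrap2 = π + 2β = 188.3413°
tangent length = C·cosβ = 54.8544
L = r1·wrap1 + r2·wrap2 + 2·C·cosβ = 2·2.9960 + 6·3.2872 + 2·54.8544 = 135.4238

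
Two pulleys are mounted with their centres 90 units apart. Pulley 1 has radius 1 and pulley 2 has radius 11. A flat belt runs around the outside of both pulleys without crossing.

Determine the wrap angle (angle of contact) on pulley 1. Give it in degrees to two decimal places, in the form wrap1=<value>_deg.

wrap1=167.24_deg

open belt: β = asin((r2−r1)/C) = asin(10/90) = 6.3794°
wrap1 = π − 2β = 167.2413°
wrap2 = π + 2β = 192.7587°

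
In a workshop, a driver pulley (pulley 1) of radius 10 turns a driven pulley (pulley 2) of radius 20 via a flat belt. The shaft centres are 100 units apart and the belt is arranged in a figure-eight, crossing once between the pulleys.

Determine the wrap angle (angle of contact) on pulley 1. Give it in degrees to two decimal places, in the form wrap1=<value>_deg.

wrap1=214.92_deg

crossed belt: β = asin((r1+r2)/C) = asin(30/100) = 17.4576°
wrap1 = wrap2 = π + 2β = 214.9152°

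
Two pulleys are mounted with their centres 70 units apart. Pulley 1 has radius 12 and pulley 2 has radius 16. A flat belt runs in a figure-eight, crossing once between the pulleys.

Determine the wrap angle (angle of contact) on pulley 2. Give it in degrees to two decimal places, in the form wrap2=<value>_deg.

wrap2=227.16_deg

crossed belt: β = asin((r1+r2)/C) = asin(28/70) = 23.5782°
wrap1 = wrap2 = π + 2β = 227.1564°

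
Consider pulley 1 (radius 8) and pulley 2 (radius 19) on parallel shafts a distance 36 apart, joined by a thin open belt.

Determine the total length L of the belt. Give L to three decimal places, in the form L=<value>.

open belt: β = asin((r2−r1)/C) = asin(11/36) = 17.7916°
wrap1 = π − 2β = 144.4168°
wrap2 = π + 2β = 215.5832°
tangent length = C·cosβ = 34.2783
L = r1·wrap1 + r2·wrap2 + 2·C·cosβ = 8·2.5205 + 19·3.7626 + 2·34.2783 = 160.2110

L=160.211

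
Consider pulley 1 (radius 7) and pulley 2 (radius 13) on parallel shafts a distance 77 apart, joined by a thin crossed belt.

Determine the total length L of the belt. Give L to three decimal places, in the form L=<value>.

crossed belt: β = asin((r1+r2)/C) = asin(20/77) = 15.0547°
wrap1 = wrap2 = π + 2β = 210.1093°
tangent length = C·cosβ = 74.3572
L = (r1+r2)·wrap + 2·C·cosβ = 20·3.6671 + 2·74.3572 = 222.0565

L=222.056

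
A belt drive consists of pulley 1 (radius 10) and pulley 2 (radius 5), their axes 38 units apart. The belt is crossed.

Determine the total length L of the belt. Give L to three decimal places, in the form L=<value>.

crossed belt: β = asin((r1+r2)/C) = asin(15/38) = 23.2496°
wrap1 = wrap2 = π + 2β = 226.4991°
tangent length = C·cosβ = 34.9142
L = (r1+r2)·wrap + 2·C·cosβ = 15·3.9532 + 2·34.9142 = 129.1257

L=129.126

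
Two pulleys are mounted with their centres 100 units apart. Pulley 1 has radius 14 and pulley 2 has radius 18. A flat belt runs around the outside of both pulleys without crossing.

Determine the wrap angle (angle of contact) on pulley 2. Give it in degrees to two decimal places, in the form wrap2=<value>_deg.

open belt: β = asin((r2−r1)/C) = asin(4/100) = 2.2924°
wrap1 = π − 2β = 175.4151°
wrap2 = π + 2β = 184.5849°

wrap2=184.58_deg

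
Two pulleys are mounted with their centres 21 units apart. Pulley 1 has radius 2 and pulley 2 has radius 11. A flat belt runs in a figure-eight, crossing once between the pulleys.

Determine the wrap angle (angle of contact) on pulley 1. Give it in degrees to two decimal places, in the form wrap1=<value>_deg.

wrap1=256.49_deg

crossed belt: β = asin((r1+r2)/C) = asin(13/21) = 38.2466°
wrap1 = wrap2 = π + 2β = 256.4932°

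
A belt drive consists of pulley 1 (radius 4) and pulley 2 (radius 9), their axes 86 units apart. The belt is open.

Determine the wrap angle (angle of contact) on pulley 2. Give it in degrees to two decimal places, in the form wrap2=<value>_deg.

wrap2=186.67_deg

open belt: β = asin((r2−r1)/C) = asin(5/86) = 3.3330°
wrap1 = π − 2β = 173.3339°
wrap2 = π + 2β = 186.6661°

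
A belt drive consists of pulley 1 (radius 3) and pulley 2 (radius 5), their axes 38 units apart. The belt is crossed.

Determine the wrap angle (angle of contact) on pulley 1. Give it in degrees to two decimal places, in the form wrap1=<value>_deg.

crossed belt: β = asin((r1+r2)/C) = asin(8/38) = 12.1532°
wrap1 = wrap2 = π + 2β = 204.3064°

wrap1=204.31_deg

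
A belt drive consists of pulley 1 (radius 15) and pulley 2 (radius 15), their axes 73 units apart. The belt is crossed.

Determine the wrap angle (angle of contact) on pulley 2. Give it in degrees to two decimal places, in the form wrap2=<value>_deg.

crossed belt: β = asin((r1+r2)/C) = asin(30/73) = 24.2651°
wrap1 = wrap2 = π + 2β = 228.5302°

wrap2=228.53_deg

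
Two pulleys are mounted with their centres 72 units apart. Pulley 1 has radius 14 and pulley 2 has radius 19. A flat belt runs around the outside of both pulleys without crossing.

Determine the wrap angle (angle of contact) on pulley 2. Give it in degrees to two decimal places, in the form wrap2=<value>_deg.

wrap2=187.96_deg

open belt: β = asin((r2−r1)/C) = asin(5/72) = 3.9821°
wrap1 = π − 2β = 172.0358°
wrap2 = π + 2β = 187.9642°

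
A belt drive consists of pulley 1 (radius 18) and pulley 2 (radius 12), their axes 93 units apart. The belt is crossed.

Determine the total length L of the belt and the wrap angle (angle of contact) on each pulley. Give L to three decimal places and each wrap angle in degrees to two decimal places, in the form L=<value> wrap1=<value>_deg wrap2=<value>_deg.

L=290.012 wrap1=217.64_deg wrap2=217.64_deg

crossed belt: β = asin((r1+r2)/C) = asin(30/93) = 18.8191°
wrap1 = wrap2 = π + 2β = 217.6381°
tangent length = C·cosβ = 88.0284
L = (r1+r2)·wrap + 2·C·cosβ = 30·3.7985 + 2·88.0284 = 290.0119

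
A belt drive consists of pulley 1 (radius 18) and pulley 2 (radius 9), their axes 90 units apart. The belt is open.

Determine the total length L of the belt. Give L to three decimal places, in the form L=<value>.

L=265.724

open belt: β = asin((r2−r1)/C) = asin(-9/90) = -5.7392°
wrap1 = π − 2β = 191.4783°
wrap2 = π + 2β = 168.5217°
tangent length = C·cosβ = 89.5489
L = r1·wrap1 + r2·wrap2 + 2·C·cosβ = 18·3.3419 + 9·2.9413 + 2·89.5489 = 265.7238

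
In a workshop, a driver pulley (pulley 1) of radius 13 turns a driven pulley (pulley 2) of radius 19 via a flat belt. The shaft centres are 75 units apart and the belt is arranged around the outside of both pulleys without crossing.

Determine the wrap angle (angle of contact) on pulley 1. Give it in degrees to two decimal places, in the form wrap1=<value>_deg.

open belt: β = asin((r2−r1)/C) = asin(6/75) = 4.5886°
wrap1 = π − 2β = 170.8229°
wrap2 = π + 2β = 189.1771°

wrap1=170.82_deg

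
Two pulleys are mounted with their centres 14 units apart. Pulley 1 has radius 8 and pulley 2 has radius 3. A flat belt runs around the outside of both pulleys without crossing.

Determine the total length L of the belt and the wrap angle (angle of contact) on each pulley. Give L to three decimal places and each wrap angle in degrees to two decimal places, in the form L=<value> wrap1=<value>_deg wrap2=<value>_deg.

open belt: β = asin((r2−r1)/C) = asin(-5/14) = -20.9248°
wrap1 = π − 2β = 221.8497°
wrap2 = π + 2β = 138.1503°
tangent length = C·cosβ = 13.0767
L = r1·wrap1 + r2·wrap2 + 2·C·cosβ = 8·3.8720 + 3·2.4112 + 2·13.0767 = 64.3630

L=64.363 wrap1=221.85_deg wrap2=138.15_deg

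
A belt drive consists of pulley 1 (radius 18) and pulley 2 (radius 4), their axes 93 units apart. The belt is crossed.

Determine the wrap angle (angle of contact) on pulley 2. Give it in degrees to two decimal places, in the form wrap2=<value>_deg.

crossed belt: β = asin((r1+r2)/C) = asin(22/93) = 13.6835°
wrap1 = wrap2 = π + 2β = 207.3671°

wrap2=207.37_deg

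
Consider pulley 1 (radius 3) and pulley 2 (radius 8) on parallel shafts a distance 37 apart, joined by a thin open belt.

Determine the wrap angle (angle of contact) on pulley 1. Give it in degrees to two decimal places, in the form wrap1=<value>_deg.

open belt: β = asin((r2−r1)/C) = asin(5/37) = 7.7664°
wrap1 = π − 2β = 164.4671°
wrap2 = π + 2β = 195.5329°

wrap1=164.47_deg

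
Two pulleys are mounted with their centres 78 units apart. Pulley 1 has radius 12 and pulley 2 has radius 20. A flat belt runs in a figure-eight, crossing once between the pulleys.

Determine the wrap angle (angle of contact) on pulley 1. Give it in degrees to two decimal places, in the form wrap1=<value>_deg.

crossed belt: β = asin((r1+r2)/C) = asin(32/78) = 24.2209°
wrap1 = wrap2 = π + 2β = 228.4419°

wrap1=228.44_deg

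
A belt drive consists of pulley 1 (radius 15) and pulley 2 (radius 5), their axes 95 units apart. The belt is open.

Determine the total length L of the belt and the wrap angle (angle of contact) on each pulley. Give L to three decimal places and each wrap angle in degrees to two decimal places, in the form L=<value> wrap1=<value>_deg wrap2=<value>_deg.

L=253.885 wrap1=192.08_deg wrap2=167.92_deg

open belt: β = asin((r2−r1)/C) = asin(-10/95) = -6.0423°
wrap1 = π − 2β = 192.0847°
wrap2 = π + 2β = 167.9153°
tangent length = C·cosβ = 94.4722
L = r1·wrap1 + r2·wrap2 + 2·C·cosβ = 15·3.3525 + 5·2.9307 + 2·94.4722 = 253.8855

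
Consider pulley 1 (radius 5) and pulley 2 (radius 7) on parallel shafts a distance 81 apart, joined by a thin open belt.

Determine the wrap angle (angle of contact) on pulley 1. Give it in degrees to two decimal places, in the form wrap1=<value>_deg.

wrap1=177.17_deg

open belt: β = asin((r2−r1)/C) = asin(2/81) = 1.4149°
wrap1 = π − 2β = 177.1703°
wrap2 = π + 2β = 182.8297°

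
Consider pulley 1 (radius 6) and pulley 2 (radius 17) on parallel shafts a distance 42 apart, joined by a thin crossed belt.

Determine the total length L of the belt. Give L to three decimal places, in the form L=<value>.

L=169.200

crossed belt: β = asin((r1+r2)/C) = asin(23/42) = 33.2038°
wrap1 = wrap2 = π + 2β = 246.4076°
tangent length = C·cosβ = 35.1426
L = (r1+r2)·wrap + 2·C·cosβ = 23·4.3006 + 2·35.1426 = 169.1995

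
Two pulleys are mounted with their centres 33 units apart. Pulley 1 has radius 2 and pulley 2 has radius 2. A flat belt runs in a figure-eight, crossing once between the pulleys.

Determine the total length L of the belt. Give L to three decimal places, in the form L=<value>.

L=79.052

crossed belt: β = asin((r1+r2)/C) = asin(4/33) = 6.9621°
wrap1 = wrap2 = π + 2β = 193.9241°
tangent length = C·cosβ = 32.7567
L = (r1+r2)·wrap + 2·C·cosβ = 4·3.3846 + 2·32.7567 = 79.0518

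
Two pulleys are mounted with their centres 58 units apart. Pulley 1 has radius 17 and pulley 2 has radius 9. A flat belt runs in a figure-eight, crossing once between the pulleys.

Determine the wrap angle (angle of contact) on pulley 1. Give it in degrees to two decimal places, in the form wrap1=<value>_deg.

wrap1=233.27_deg

crossed belt: β = asin((r1+r2)/C) = asin(26/58) = 26.6331°
wrap1 = wrap2 = π + 2β = 233.2662°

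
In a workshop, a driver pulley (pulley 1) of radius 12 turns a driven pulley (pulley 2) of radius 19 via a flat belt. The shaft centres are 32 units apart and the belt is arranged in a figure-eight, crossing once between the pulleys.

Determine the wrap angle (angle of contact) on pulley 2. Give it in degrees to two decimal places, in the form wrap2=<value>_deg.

wrap2=331.28_deg

crossed belt: β = asin((r1+r2)/C) = asin(31/32) = 75.6385°
wrap1 = wrap2 = π + 2β = 331.2770°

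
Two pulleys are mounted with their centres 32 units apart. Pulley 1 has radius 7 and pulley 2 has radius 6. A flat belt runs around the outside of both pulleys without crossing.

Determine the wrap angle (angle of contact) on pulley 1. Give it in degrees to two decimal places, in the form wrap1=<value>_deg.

wrap1=183.58_deg

open belt: β = asin((r2−r1)/C) = asin(-1/32) = -1.7908°
wrap1 = π − 2β = 183.5816°
wrap2 = π + 2β = 176.4184°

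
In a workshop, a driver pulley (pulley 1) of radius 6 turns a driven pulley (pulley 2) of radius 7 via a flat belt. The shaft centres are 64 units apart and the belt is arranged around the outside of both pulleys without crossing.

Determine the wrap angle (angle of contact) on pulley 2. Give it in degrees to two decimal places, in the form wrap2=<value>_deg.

open belt: β = asin((r2−r1)/C) = asin(1/64) = 0.8953°
wrap1 = π − 2β = 178.2094°
wrap2 = π + 2β = 181.7906°

wrap2=181.79_deg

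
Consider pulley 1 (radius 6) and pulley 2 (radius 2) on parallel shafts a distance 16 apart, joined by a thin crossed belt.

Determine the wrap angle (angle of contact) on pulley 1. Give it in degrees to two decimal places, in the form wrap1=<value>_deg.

wrap1=240.00_deg

crossed belt: β = asin((r1+r2)/C) = asin(8/16) = 30.0000°
wrap1 = wrap2 = π + 2β = 240.0000°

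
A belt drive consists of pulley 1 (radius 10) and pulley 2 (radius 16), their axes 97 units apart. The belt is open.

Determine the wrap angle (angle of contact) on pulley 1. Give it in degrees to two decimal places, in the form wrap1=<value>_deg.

wrap1=172.91_deg

open belt: β = asin((r2−r1)/C) = asin(6/97) = 3.5463°
wrap1 = π − 2β = 172.9073°
wrap2 = π + 2β = 187.0927°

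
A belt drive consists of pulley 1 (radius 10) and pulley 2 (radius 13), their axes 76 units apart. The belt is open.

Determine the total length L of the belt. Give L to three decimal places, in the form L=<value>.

L=224.375

open belt: β = asin((r2−r1)/C) = asin(3/76) = 2.2623°
wrap1 = π − 2β = 175.4755°
wrap2 = π + 2β = 184.5245°
tangent length = C·cosβ = 75.9408
L = r1·wrap1 + r2·wrap2 + 2·C·cosβ = 10·3.0626 + 13·3.2206 + 2·75.9408 = 224.3751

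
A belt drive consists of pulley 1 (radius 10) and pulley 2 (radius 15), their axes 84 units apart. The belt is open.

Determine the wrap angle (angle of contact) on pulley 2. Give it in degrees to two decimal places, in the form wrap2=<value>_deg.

open belt: β = asin((r2−r1)/C) = asin(5/84) = 3.4125°
wrap1 = π − 2β = 173.1750°
wrap2 = π + 2β = 186.8250°

wrap2=186.82_deg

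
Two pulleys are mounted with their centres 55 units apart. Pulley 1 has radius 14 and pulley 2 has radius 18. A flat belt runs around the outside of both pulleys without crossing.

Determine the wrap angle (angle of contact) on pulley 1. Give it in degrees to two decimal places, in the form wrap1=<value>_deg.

open belt: β = asin((r2−r1)/C) = asin(4/55) = 4.1706°
wrap1 = π − 2β = 171.6587°
wrap2 = π + 2β = 188.3413°

wrap1=171.66_deg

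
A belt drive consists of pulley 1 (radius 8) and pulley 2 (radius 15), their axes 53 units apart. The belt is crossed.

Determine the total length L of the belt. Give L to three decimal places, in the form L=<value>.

L=188.404

crossed belt: β = asin((r1+r2)/C) = asin(23/53) = 25.7193°
wrap1 = wrap2 = π + 2β = 231.4386°
tangent length = C·cosβ = 47.7493
L = (r1+r2)·wrap + 2·C·cosβ = 23·4.0394 + 2·47.7493 = 188.4041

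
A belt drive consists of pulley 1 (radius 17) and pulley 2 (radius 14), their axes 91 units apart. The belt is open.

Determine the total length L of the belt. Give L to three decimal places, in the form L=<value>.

L=279.488

open belt: β = asin((r2−r1)/C) = asin(-3/91) = -1.8892°
wrap1 = π − 2β = 183.7784°
wrap2 = π + 2β = 176.2216°
tangent length = C·cosβ = 90.9505
L = r1·wrap1 + r2·wrap2 + 2·C·cosβ = 17·3.2075 + 14·3.0756 + 2·90.9505 = 279.4883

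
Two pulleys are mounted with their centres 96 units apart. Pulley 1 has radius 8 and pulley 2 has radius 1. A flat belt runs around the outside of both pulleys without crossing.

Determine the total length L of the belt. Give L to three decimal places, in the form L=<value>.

L=220.785

open belt: β = asin((r2−r1)/C) = asin(-7/96) = -4.1815°
wrap1 = π − 2β = 188.3631°
wrap2 = π + 2β = 171.6369°
tangent length = C·cosβ = 95.7445
L = r1·wrap1 + r2·wrap2 + 2·C·cosβ = 8·3.2876 + 1·2.9956 + 2·95.7445 = 220.7850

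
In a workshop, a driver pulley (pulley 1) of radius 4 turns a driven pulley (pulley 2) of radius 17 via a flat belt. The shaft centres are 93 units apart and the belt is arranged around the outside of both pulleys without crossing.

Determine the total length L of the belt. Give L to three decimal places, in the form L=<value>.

L=253.794

open belt: β = asin((r2−r1)/C) = asin(13/93) = 8.0354°
wrap1 = π − 2β = 163.9292°
wrap2 = π + 2β = 196.0708°
tangent length = C·cosβ = 92.0869
L = r1·wrap1 + r2·wrap2 + 2·C·cosβ = 4·2.8611 + 17·3.4221 + 2·92.0869 = 253.7936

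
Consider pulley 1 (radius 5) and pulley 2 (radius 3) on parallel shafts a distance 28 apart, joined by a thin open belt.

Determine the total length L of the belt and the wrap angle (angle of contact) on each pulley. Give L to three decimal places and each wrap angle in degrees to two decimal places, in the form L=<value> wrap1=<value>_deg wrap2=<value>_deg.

L=81.276 wrap1=188.19_deg wrap2=171.81_deg

open belt: β = asin((r2−r1)/C) = asin(-2/28) = -4.0960°
wrap1 = π − 2β = 188.1921°
wrap2 = π + 2β = 171.8079°
tangent length = C·cosβ = 27.9285
L = r1·wrap1 + r2·wrap2 + 2·C·cosβ = 5·3.2846 + 3·2.9986 + 2·27.9285 = 81.2757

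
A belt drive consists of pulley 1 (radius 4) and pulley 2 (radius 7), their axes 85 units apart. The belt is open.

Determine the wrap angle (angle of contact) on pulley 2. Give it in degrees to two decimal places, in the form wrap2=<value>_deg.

open belt: β = asin((r2−r1)/C) = asin(3/85) = 2.0226°
wrap1 = π − 2β = 175.9548°
wrap2 = π + 2β = 184.0452°

wrap2=184.05_deg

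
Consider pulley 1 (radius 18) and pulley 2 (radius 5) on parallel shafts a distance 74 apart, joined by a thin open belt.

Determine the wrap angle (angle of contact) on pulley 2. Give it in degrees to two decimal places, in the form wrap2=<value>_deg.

wrap2=159.76_deg

open belt: β = asin((r2−r1)/C) = asin(-13/74) = -10.1180°
wrap1 = π − 2β = 200.2360°
wrap2 = π + 2β = 159.7640°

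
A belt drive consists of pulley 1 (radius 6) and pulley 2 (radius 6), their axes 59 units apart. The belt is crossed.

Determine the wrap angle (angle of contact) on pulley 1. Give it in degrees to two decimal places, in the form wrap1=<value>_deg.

wrap1=203.47_deg

crossed belt: β = asin((r1+r2)/C) = asin(12/59) = 11.7353°
wrap1 = wrap2 = π + 2β = 203.4705°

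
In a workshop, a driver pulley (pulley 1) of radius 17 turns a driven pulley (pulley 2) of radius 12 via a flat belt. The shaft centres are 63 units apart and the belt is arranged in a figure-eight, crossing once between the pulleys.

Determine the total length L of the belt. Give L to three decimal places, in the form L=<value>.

L=230.708

crossed belt: β = asin((r1+r2)/C) = asin(29/63) = 27.4076°
wrap1 = wrap2 = π + 2β = 234.8152°
tangent length = C·cosβ = 55.9285
L = (r1+r2)·wrap + 2·C·cosβ = 29·4.0983 + 2·55.9285 = 230.7077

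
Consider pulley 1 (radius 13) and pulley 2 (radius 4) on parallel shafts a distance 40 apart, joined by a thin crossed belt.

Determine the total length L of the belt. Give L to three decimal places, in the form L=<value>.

L=140.747

crossed belt: β = asin((r1+r2)/C) = asin(17/40) = 25.1507°
wrap1 = wrap2 = π + 2β = 230.3013°
tangent length = C·cosβ = 36.2077
L = (r1+r2)·wrap + 2·C·cosβ = 17·4.0195 + 2·36.2077 = 140.7472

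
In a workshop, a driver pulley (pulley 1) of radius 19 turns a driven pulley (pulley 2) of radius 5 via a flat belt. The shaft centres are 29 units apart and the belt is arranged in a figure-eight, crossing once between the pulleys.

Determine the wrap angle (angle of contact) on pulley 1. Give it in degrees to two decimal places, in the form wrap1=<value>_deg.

wrap1=291.70_deg

crossed belt: β = asin((r1+r2)/C) = asin(24/29) = 55.8516°
wrap1 = wrap2 = π + 2β = 291.7032°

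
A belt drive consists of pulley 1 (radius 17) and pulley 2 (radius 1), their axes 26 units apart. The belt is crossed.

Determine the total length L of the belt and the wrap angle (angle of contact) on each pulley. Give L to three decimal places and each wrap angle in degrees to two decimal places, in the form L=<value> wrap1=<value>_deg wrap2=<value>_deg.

crossed belt: β = asin((r1+r2)/C) = asin(18/26) = 43.8131°
wrap1 = wrap2 = π + 2β = 267.6261°
tangent length = C·cosβ = 18.7617
L = (r1+r2)·wrap + 2·C·cosβ = 18·4.6710 + 2·18.7617 = 121.6006

L=121.601 wrap1=267.63_deg wrap2=267.63_deg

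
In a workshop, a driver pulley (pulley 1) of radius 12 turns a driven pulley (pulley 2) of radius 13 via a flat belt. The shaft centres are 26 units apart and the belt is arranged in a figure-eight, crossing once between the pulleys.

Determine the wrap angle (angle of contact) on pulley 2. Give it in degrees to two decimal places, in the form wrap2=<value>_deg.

wrap2=328.12_deg

crossed belt: β = asin((r1+r2)/C) = asin(25/26) = 74.0576°
wrap1 = wrap2 = π + 2β = 328.1153°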